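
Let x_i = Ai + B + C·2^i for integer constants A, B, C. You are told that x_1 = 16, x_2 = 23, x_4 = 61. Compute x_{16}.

196633

The three given values yield: A + B + 2C = 16; 2A + B + 4C = 23; 4A + B + 16C = 61.
Subtracting the first from the second: A + 2C = 7.
Subtracting the second from the third: 2A + 12C = 38.
Solving: C = 3, A = 1, then B = 9.
Therefore x_{16} = 16 + 9 + 3·65536 = 196633.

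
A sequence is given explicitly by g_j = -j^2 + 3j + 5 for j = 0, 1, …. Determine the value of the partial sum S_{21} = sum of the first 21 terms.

Over j = 0..20: Σj = 210, Σj² = 2870.
Total = (-1)·2870 + (3)·210 + (5)·21 = -2135.

-2135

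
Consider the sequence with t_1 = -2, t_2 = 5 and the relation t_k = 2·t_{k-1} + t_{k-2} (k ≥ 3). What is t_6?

121

Applying the relation repeatedly:
t_3 = 8; t_4 = 21; t_5 = 50; t_6 = 121.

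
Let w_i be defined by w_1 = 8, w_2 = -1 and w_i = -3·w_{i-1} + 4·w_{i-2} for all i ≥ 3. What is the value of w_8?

-29485

Step forward from the initial values:
w_3 = 35, w_4 = -109, w_5 = 467, w_6 = -1837, w_7 = 7379, w_8 = -29485.
(Characteristic roots are 1 and -4.)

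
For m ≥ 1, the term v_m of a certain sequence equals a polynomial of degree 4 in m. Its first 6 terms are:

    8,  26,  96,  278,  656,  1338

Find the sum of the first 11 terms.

40546

1st diffs: 18, 70, 182, 378, 682.
2nd diffs: 52, 112, 196, 304.
3rd diffs: 60, 84, 108.
4th diffs: 24, 24 (constant).
Newton forward-difference form: v_m = 8 + 18·C(m-1,1) + 52·C(m-1,2) + 60·C(m-1,3) + 24·C(m-1,4).
Continuing: …, 2456, 4166, 6648, 10106, …, v_{11} = 14768.
Summing m = 1..11 (11 terms) gives 40546.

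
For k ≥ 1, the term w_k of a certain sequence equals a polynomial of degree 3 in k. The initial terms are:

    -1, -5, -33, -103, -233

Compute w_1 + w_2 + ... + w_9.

-4437

1st diffs: -4, -28, -70, -130.
2nd diffs: -24, -42, -60.
3rd diffs: -18, -18 (constant).
Newton forward-difference form: w_k = -1 + (-4)·C(k-1,1) + (-24)·C(k-1,2) + (-18)·C(k-1,3).
Continuing: -441, -745, -1163, -1713.
Summing k = 1..9 (9 terms) gives -4437.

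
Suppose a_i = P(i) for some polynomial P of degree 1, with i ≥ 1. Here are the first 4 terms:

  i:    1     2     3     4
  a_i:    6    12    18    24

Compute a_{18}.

108

1st diffs: 6, 6, 6 (constant).
So a_i = 6i.
Evaluating at i = 18 gives a_{18} = 108.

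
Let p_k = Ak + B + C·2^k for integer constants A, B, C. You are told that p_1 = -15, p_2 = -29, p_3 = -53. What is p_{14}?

Write the equations: A + B + 2C = -15; 2A + B + 4C = -29; 3A + B + 8C = -53.
Subtracting the first from the second: A + 2C = -14.
Subtracting the second from the third: A + 4C = -24.
Solving: C = -5, A = -4, then B = -1.
Hence p_{14} = -4·14 + (-1) + (-5)·16384 = -81977.

-81977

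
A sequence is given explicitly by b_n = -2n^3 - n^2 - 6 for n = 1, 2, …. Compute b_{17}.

-10121

b_{17} = -2·17^3 - 1·17^2 - 6 = -10121.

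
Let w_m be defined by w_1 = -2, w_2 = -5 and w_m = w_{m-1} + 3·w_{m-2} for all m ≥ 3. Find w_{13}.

w_3 = -11, w_4 = -26, w_5 = -59, …, w_{10} = -3842, w_{11} = -8843, w_{12} = -20369, w_{13} = -46898.

-46898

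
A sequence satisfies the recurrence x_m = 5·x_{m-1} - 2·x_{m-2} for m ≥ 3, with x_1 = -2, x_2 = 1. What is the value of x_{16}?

Compute successive terms:
x_3 = 9, x_4 = 43, x_5 = 197, …, x_{13} = 36946037, x_{14} = 168531299, x_{15} = 768764421, x_{16} = 3506759507.

3506759507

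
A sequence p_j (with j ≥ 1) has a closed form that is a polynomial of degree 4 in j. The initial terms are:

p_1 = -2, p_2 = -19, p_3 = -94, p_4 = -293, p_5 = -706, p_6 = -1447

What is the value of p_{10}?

1st diffs: -17, -75, -199, -413, -741.
2nd diffs: -58, -124, -214, -328.
3rd diffs: -66, -90, -114.
4th diffs: -24, -24 (constant).
Newton forward-difference form: p_j = -2 + (-17)·C(j-1,1) + (-58)·C(j-1,2) + (-66)·C(j-1,3) + (-24)·C(j-1,4).
At j = 10: j-1 = 9, so p_{10} = -2 - 153 - 2088 - 5544 - 3024 = -10811.

-10811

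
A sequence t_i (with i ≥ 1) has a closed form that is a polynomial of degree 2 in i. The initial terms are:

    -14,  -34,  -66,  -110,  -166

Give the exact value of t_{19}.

-2210

1st diffs: -20, -32, -44, -56.
2nd diffs: -12, -12, -12 (constant).
Newton forward-difference form: t_i = -14 + (-20)·C(i-1,1) + (-12)·C(i-1,2).
At i = 19: i-1 = 18, so t_{19} = -14 - 360 - 1836 = -2210.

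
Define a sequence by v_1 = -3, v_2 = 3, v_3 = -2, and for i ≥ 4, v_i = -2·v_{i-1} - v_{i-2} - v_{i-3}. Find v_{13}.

-788

Step forward from the initial values:
v_4 = 4; v_5 = -9; v_6 = 16; v_7 = -27; v_8 = 47; v_9 = -83; v_{10} = 146; v_{11} = -256; v_{12} = 449; v_{13} = -788.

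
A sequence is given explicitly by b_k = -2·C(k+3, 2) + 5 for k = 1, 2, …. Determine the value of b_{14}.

-267

C(17, 2) = 136, so b_{14} = -267.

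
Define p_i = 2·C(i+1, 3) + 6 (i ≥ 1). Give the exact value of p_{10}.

C(11, 3) = 165, so p_{10} = 336.

336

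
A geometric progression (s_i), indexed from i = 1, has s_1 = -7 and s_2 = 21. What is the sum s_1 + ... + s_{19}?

-2033957569

Common ratio r = -3.
s_i = (-7)·(-3)^(i-1).
S = (-7)·((-3)^19 - 1)/(-3 - 1) = (-7)·(-1162261467 - 1)/(-4) = -2033957569.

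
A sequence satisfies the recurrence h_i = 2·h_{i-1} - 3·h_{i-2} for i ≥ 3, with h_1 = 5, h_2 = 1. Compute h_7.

155

h_3 = -13;  h_4 = -29;  h_5 = -19;  h_6 = 49;  h_7 = 155.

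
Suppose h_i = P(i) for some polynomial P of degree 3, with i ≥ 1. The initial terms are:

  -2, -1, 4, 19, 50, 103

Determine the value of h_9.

1st diffs: 1, 5, 15, 31, 53.
2nd diffs: 4, 10, 16, 22.
3rd diffs: 6, 6, 6 (constant).
So h_i = i^3 - 4i^2 + 6i - 5.
Evaluating at i = 9 gives h_9 = 454.

454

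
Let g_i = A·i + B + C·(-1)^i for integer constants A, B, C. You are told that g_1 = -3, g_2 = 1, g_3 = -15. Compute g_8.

The three given values yield: A + B - C = -3; 2A + B + C = 1; 3A + B - C = -15.
Subtracting the first from the second: A + 2C = 4.
Subtracting the second from the third: A - 2C = -16.
Solving: C = 5, A = -6, then B = 8.
Therefore g_8 = -48 + 8 + 5·1 = -35.

-35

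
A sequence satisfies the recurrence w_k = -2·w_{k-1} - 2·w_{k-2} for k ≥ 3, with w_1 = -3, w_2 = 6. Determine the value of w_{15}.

384

Applying the relation repeatedly:
w_3 = -6;  w_4 = 0;  w_5 = 12;  …;  w_{12} = 0;  w_{13} = 192;  w_{14} = -384;  w_{15} = 384.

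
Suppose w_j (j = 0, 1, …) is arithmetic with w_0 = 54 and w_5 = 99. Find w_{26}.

288

Common difference d = (99 - 54) / (5 - 0) = 9.
w_j = 54 + (j - 0)·9.
w_{26} = 54 + 26·9 = 288.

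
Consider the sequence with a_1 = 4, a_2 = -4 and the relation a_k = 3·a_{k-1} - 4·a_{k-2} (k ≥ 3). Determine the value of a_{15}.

Applying the relation repeatedly:
a_3 = -28; a_4 = -68; a_5 = -92; …; a_{12} = -16196; a_{13} = -33116; a_{14} = -34564; a_{15} = 28772.

28772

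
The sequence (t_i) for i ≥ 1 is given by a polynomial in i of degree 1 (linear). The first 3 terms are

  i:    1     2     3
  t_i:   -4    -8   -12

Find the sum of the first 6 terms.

1st diffs: -4, -4 (constant).
So t_i = -4i.
Continuing: -16, -20, -24.
Summing i = 1..6 (6 terms) gives -84.

-84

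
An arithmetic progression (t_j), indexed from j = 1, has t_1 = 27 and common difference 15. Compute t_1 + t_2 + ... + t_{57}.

t_j = 27 + (j - 1)·15.
t_{57} = 867; S = 57·(27 + 867)/2 = 25479.

25479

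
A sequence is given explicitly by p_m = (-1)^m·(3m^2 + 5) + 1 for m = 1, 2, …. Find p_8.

198

(-1)^8 = 1; 3m^2 + 5 at m=8 is 197; so p_8 = 198.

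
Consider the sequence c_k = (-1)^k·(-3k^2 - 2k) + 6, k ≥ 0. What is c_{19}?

(-1)^19 = -1; -3k^2 - 2k at k=19 is -1121; so c_{19} = 1127.

1127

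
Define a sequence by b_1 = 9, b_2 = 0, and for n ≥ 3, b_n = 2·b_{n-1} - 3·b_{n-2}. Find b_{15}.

3537

Applying the relation repeatedly:
b_3 = -27, b_4 = -54, b_5 = -27, …, b_{12} = 594, b_{13} = 7101, b_{14} = 12420, b_{15} = 3537.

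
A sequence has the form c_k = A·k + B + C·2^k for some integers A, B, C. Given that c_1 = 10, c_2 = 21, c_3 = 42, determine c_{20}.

Plug in k = 1, 2, 3: A + B + 2C = 10; 2A + B + 4C = 21; 3A + B + 8C = 42.
Subtracting the first from the second: A + 2C = 11.
Subtracting the second from the third: A + 4C = 21.
Solving: C = 5, A = 1, then B = -1.
So c_k = 1·k + (-1) + 5·2^k; at k=20 this is 5242899.

5242899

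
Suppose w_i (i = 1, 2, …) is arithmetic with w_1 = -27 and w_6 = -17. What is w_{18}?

Common difference d = (-17 - (-27)) / (6 - 1) = 2.
w_i = -27 + (i - 1)·2.
w_{18} = -27 + 17·2 = 7.

7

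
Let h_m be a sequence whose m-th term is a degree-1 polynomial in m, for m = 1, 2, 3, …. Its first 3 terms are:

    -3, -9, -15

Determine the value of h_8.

-45

1st diffs: -6, -6 (constant).
So h_m = -6m + 3.
Evaluating at m = 8 gives h_8 = -45.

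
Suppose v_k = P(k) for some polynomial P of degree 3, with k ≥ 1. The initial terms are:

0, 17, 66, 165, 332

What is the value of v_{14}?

7865

1st diffs: 17, 49, 99, 167.
2nd diffs: 32, 50, 68.
3rd diffs: 18, 18 (constant).
Newton forward-difference form: v_k = 17·C(k-1,1) + 32·C(k-1,2) + 18·C(k-1,3).
At k = 14: k-1 = 13, so v_{14} = 221 + 2496 + 5148 = 7865.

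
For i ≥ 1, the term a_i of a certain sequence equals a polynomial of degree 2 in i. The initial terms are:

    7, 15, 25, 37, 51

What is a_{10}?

151

1st diffs: 8, 10, 12, 14.
2nd diffs: 2, 2, 2 (constant).
Newton forward-difference form: a_i = 7 + 8·C(i-1,1) + 2·C(i-1,2).
At i = 10: i-1 = 9, so a_{10} = 7 + 72 + 72 = 151.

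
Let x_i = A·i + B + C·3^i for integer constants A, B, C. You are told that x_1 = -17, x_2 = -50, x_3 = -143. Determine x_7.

The three given values yield: A + B + 3C = -17; 2A + B + 9C = -50; 3A + B + 27C = -143.
Subtracting the first from the second: A + 6C = -33.
Subtracting the second from the third: A + 18C = -93.
Solving: C = -5, A = -3, then B = 1.
Hence x_7 = -3·7 + 1 + (-5)·2187 = -10955.

-10955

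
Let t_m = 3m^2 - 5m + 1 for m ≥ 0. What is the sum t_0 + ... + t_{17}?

Over m = 0..17: Σm = 153, Σm² = 1785.
Total = (3)·1785 + (-5)·153 + (1)·18 = 4608.

4608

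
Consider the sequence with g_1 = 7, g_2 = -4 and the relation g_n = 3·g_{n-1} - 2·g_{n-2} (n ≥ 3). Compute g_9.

-2798

Iterate the recurrence:
g_3 = -26, g_4 = -70, g_5 = -158, g_6 = -334, g_7 = -686, g_8 = -1390, g_9 = -2798.
(Characteristic roots are 2 and 1.)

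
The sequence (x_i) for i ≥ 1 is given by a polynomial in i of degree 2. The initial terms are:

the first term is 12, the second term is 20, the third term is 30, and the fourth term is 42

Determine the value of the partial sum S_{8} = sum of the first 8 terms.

1st diffs: 8, 10, 12.
2nd diffs: 2, 2 (constant).
Newton forward-difference form: x_i = 12 + 8·C(i-1,1) + 2·C(i-1,2).
Continuing: 56, 72, 90, 110.
Summing i = 1..8 (8 terms) gives 432.

432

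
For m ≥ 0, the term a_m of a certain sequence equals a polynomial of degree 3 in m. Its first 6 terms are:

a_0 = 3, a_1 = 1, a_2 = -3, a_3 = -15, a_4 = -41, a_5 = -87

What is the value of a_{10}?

1st diffs: -2, -4, -12, -26, -46.
2nd diffs: -2, -8, -14, -20.
3rd diffs: -6, -6, -6 (constant).
So a_m = -m^3 + 2m^2 - 3m + 3.
Evaluating at m = 10 gives a_{10} = -827.

-827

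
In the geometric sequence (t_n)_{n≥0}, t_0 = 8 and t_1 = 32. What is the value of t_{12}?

Common ratio r = 4.
t_n = 8·4^(n-0).
t_{12} = 8·4^12 = 134217728.

134217728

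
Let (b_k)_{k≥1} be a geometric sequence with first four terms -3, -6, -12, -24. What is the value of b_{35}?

-51539607552

Common ratio r = 2.
b_k = (-3)·2^(k-1).
b_{35} = (-3)·2^34 = -51539607552.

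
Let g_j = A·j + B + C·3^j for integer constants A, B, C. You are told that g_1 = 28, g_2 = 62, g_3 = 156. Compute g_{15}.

Plug in j = 1, 2, 3: A + B + 3C = 28; 2A + B + 9C = 62; 3A + B + 27C = 156.
Subtracting the first from the second: A + 6C = 34.
Subtracting the second from the third: A + 18C = 94.
Solving: C = 5, A = 4, then B = 9.
Hence g_{15} = 4·15 + 9 + 5·14348907 = 71744604.

71744604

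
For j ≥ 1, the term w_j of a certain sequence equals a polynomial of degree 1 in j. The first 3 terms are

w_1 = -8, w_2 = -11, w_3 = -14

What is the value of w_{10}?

-35

1st diffs: -3, -3 (constant).
So w_j = -3j - 5.
Evaluating at j = 10 gives w_{10} = -35.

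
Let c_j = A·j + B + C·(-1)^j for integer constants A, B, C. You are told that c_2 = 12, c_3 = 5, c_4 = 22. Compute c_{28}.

142

Write the equations: 2A + B + C = 12; 3A + B - C = 5; 4A + B + C = 22.
Subtracting the first from the second: A - 2C = -7.
Subtracting the second from the third: A + 2C = 17.
Solving: C = 6, A = 5, then B = -4.
Hence c_{28} = 5·28 + (-4) + 6·1 = 142.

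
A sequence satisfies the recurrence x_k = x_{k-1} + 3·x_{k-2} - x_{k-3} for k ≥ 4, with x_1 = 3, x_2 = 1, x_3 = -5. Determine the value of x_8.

Iterate the recurrence:
x_4 = -5  x_5 = -21  x_6 = -31  x_7 = -89  x_8 = -161.

-161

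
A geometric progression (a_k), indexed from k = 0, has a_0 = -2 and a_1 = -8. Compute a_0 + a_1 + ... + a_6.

Common ratio r = 4.
a_k = (-2)·4^(k-0).
S = (-2)·(4^7 - 1)/(4 - 1) = (-2)·(16384 - 1)/(3) = -10922.

-10922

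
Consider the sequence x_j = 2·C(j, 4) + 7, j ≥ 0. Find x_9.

259

C(9, 4) = 126, so x_9 = 259.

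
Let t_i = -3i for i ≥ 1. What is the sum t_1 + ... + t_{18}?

-513

Over i = 1..18: Σi = 171.
Total = (-3)·171 = -513.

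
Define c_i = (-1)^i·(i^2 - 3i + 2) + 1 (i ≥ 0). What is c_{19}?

(-1)^19 = -1; i^2 - 3i + 2 at i=19 is 306; so c_{19} = -305.

-305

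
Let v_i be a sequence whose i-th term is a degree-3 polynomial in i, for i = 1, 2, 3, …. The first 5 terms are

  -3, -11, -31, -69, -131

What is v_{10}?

1st diffs: -8, -20, -38, -62.
2nd diffs: -12, -18, -24.
3rd diffs: -6, -6 (constant).
Newton forward-difference form: v_i = -3 + (-8)·C(i-1,1) + (-12)·C(i-1,2) + (-6)·C(i-1,3).
At i = 10: i-1 = 9, so v_{10} = -3 - 72 - 432 - 504 = -1011.

-1011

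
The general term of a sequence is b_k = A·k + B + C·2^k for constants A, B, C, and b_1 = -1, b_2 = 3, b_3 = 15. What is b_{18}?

1048499

At k = 1, 2, 3: A + B + 2C = -1; 2A + B + 4C = 3; 3A + B + 8C = 15.
Subtracting the first from the second: A + 2C = 4.
Subtracting the second from the third: A + 4C = 12.
Solving: C = 4, A = -4, then B = -5.
Hence b_{18} = -4·18 + (-5) + 4·262144 = 1048499.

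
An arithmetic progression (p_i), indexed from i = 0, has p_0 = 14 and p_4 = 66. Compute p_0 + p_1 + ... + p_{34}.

Common difference d = (66 - 14) / (4 - 0) = 13.
p_i = 14 + (i - 0)·13.
p_{34} = 456; S = 35·(14 + 456)/2 = 8225.

8225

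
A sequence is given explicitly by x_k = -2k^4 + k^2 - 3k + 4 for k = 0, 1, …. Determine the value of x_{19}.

-260334

x_{19} = -2·19^4 + 1·19^2 - 3·19 + 4 = -260334.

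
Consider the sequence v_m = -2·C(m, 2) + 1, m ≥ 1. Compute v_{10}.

C(10, 2) = 45, so v_{10} = -89.

-89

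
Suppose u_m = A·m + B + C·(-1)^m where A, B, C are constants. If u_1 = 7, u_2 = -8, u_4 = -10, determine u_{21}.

Plug in m = 1, 2, 4: A + B - C = 7; 2A + B + C = -8; 4A + B + C = -10.
Subtracting the first from the second: A + 2C = -15.
Subtracting the second from the third: 2A = -2.
Solving: C = -7, A = -1, then B = 1.
So u_m = -1·m + 1 + (-7)·(-1)^m; at m=21 this is -13.

-13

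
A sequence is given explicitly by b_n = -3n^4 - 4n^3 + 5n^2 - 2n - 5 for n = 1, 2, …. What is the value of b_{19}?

-416637

b_{19} = -3·19^4 - 4·19^3 + 5·19^2 - 2·19 - 5 = -416637.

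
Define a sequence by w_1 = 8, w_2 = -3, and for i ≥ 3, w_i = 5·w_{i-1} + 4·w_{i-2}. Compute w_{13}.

Compute successive terms:
w_3 = 17, w_4 = 73, w_5 = 433, …, w_{10} = 2597817, w_{11} = 14811617, w_{12} = 84449353, w_{13} = 481493233.

481493233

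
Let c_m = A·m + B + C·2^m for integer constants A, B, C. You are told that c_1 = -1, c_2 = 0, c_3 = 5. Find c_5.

At m = 1, 2, 3: A + B + 2C = -1; 2A + B + 4C = 0; 3A + B + 8C = 5.
Subtracting the first from the second: A + 2C = 1.
Subtracting the second from the third: A + 4C = 5.
Solving: C = 2, A = -3, then B = -2.
So c_m = -3·m + (-2) + 2·2^m; at m=5 this is 47.

47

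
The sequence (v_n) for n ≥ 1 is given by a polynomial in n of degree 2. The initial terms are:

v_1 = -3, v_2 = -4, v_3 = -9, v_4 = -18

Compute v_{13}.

-279

1st diffs: -1, -5, -9.
2nd diffs: -4, -4 (constant).
So v_n = -2n^2 + 5n - 6.
Evaluating at n = 13 gives v_{13} = -279.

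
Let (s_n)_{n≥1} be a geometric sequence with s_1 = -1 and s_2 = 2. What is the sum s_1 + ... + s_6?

21

Common ratio r = -2.
s_n = (-1)·(-2)^(n-1).
S = (-1)·((-2)^6 - 1)/(-2 - 1) = (-1)·(64 - 1)/(-3) = 21.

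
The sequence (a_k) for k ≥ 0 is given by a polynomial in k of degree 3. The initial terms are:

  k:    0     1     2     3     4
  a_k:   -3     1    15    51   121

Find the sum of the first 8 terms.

1st diffs: 4, 14, 36, 70.
2nd diffs: 10, 22, 34.
3rd diffs: 12, 12 (constant).
Newton forward-difference form: a_k = -3 + 4·C(k,1) + 10·C(k,2) + 12·C(k,3).
Continuing: 237, 411, 655.
Summing k = 0..7 (8 terms) gives 1488.

1488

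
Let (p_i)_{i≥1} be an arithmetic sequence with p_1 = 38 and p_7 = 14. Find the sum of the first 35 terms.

-1050

Common difference d = (14 - 38) / (7 - 1) = -4.
p_i = 38 + (i - 1)·(-4).
p_{35} = -98; S = 35·(38 + (-98))/2 = -1050.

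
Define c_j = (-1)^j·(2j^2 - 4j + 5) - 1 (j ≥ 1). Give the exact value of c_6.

52

(-1)^6 = 1; 2j^2 - 4j + 5 at j=6 is 53; so c_6 = 52.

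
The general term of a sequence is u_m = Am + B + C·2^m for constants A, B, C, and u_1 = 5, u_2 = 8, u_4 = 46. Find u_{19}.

2097059

The three given values yield: A + B + 2C = 5; 2A + B + 4C = 8; 4A + B + 16C = 46.
Subtracting the first from the second: A + 2C = 3.
Subtracting the second from the third: 2A + 12C = 38.
Solving: C = 4, A = -5, then B = 2.
Therefore u_{19} = -95 + 2 + 4·524288 = 2097059.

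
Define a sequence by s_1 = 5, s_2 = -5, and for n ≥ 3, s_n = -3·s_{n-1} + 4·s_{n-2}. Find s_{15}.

536870915

Step forward from the initial values:
s_3 = 35  s_4 = -125  s_5 = 515  …  s_{12} = -8388605  s_{13} = 33554435  s_{14} = -134217725  s_{15} = 536870915.
(Characteristic roots are 1 and -4.)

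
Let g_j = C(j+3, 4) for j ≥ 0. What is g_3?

15

C(6, 4) = 15, so g_3 = 15.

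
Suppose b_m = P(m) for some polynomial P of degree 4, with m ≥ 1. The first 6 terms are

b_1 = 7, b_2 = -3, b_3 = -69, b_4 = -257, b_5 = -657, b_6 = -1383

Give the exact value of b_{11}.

-15573

1st diffs: -10, -66, -188, -400, -726.
2nd diffs: -56, -122, -212, -326.
3rd diffs: -66, -90, -114.
4th diffs: -24, -24 (constant).
So b_m = -m^4 - m^3 + 3m^2 + 3m + 3.
Evaluating at m = 11 gives b_{11} = -15573.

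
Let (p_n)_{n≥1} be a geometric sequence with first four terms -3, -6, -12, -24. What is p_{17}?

-196608

Common ratio r = 2.
p_n = (-3)·2^(n-1).
p_{17} = (-3)·2^16 = -196608.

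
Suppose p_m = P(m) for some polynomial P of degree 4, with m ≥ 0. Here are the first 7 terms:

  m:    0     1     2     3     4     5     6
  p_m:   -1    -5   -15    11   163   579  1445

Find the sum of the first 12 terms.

1st diffs: -4, -10, 26, 152, 416, 866.
2nd diffs: -6, 36, 126, 264, 450.
3rd diffs: 42, 90, 138, 186.
4th diffs: 48, 48, 48 (constant).
Newton forward-difference form: p_m = -1 + (-4)·C(m,1) + (-6)·C(m,2) + 42·C(m,3) + 48·C(m,4).
Continuing: …, 2995, 5511, 9323, 14809, …, p_{11} = 22395.
Summing m = 0..11 (12 terms) gives 57210.

57210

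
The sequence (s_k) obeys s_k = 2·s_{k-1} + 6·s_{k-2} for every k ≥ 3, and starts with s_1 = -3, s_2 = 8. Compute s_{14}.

11637248

Compute successive terms:
s_3 = -2, s_4 = 44, s_5 = 76, …, s_{11} = 239584, s_{12} = 876224, s_{13} = 3189952, s_{14} = 11637248.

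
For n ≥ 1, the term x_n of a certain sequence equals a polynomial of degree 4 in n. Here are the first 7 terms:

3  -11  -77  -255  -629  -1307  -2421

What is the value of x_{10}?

-10059

1st diffs: -14, -66, -178, -374, -678, -1114.
2nd diffs: -52, -112, -196, -304, -436.
3rd diffs: -60, -84, -108, -132.
4th diffs: -24, -24, -24 (constant).
Newton forward-difference form: x_n = 3 + (-14)·C(n-1,1) + (-52)·C(n-1,2) + (-60)·C(n-1,3) + (-24)·C(n-1,4).
At n = 10: n-1 = 9, so x_{10} = 3 - 126 - 1872 - 5040 - 3024 = -10059.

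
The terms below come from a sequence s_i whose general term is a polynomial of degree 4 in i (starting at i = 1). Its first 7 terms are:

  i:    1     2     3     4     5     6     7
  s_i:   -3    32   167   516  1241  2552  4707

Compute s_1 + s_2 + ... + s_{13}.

174577

1st diffs: 35, 135, 349, 725, 1311, 2155.
2nd diffs: 100, 214, 376, 586, 844.
3rd diffs: 114, 162, 210, 258.
4th diffs: 48, 48, 48 (constant).
Newton forward-difference form: s_i = -3 + 35·C(i-1,1) + 100·C(i-1,2) + 114·C(i-1,3) + 48·C(i-1,4).
Continuing: …, 8012, 12821, 19536, 28607, …, s_{13} = 55857.
Summing i = 1..13 (13 terms) gives 174577.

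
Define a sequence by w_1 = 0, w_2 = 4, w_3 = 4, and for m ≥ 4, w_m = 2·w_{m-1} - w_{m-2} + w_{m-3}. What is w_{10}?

148

Step forward from the initial values:
w_4 = 4, w_5 = 8, w_6 = 16, w_7 = 28, w_8 = 48, w_9 = 84, w_{10} = 148.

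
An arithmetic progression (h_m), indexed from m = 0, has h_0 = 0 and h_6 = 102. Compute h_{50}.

850

Common difference d = (102 - 0) / (6 - 0) = 17.
h_m = 0 + (m - 0)·17.
h_{50} = 0 + 50·17 = 850.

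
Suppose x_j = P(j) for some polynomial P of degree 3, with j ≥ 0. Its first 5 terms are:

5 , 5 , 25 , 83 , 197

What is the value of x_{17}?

1st diffs: 0, 20, 58, 114.
2nd diffs: 20, 38, 56.
3rd diffs: 18, 18 (constant).
Newton forward-difference form: x_j = 5 + 20·C(j,2) + 18·C(j,3).
At j = 17: j = 17, so x_{17} = 5 + 2720 + 12240 = 14965.

14965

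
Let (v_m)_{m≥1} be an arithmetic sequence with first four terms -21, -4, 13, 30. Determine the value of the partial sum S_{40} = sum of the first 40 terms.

12420

Common difference d = 17.
v_m = -21 + (m - 1)·17.
v_{40} = 642; S = 40·(-21 + 642)/2 = 12420.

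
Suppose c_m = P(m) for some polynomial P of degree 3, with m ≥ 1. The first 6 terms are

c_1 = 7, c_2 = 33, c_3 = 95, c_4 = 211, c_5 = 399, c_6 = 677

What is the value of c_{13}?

1st diffs: 26, 62, 116, 188, 278.
2nd diffs: 36, 54, 72, 90.
3rd diffs: 18, 18, 18 (constant).
Newton forward-difference form: c_m = 7 + 26·C(m-1,1) + 36·C(m-1,2) + 18·C(m-1,3).
At m = 13: m-1 = 12, so c_{13} = 7 + 312 + 2376 + 3960 = 6655.

6655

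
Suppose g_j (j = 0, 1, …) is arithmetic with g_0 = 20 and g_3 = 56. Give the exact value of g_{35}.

Common difference d = (56 - 20) / (3 - 0) = 12.
g_j = 20 + (j - 0)·12.
g_{35} = 20 + 35·12 = 440.

440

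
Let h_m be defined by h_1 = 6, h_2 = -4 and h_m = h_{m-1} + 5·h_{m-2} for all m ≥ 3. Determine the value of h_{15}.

h_3 = 26; h_4 = 6; h_5 = 136; …; h_{12} = 115246; h_{13} = 334326; h_{14} = 910556; h_{15} = 2582186.

2582186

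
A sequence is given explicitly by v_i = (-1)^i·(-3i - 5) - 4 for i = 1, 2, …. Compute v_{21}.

64

(-1)^21 = -1; -3i - 5 at i=21 is -68; so v_{21} = 64.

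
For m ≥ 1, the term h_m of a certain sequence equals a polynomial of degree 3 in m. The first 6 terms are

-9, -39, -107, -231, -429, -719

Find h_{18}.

-17927

1st diffs: -30, -68, -124, -198, -290.
2nd diffs: -38, -56, -74, -92.
3rd diffs: -18, -18, -18 (constant).
Newton forward-difference form: h_m = -9 + (-30)·C(m-1,1) + (-38)·C(m-1,2) + (-18)·C(m-1,3).
At m = 18: m-1 = 17, so h_{18} = -9 - 510 - 5168 - 12240 = -17927.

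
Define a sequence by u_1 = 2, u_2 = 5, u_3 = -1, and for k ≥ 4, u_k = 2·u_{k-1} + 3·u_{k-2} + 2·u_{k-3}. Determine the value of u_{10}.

13067

Iterate the recurrence:
u_4 = 17  u_5 = 41  u_6 = 131  u_7 = 419  u_8 = 1313  u_9 = 4145  u_{10} = 13067.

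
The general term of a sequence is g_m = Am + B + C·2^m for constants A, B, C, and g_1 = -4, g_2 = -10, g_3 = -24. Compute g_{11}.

Plug in m = 1, 2, 3: A + B + 2C = -4; 2A + B + 4C = -10; 3A + B + 8C = -24.
Subtracting the first from the second: A + 2C = -6.
Subtracting the second from the third: A + 4C = -14.
Solving: C = -4, A = 2, then B = 2.
Therefore g_{11} = 22 + 2 + (-4)·2048 = -8168.

-8168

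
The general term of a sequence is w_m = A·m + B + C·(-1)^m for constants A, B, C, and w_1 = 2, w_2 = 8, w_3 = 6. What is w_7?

The three given values yield: A + B - C = 2; 2A + B + C = 8; 3A + B - C = 6.
Subtracting the first from the second: A + 2C = 6.
Subtracting the second from the third: A - 2C = -2.
Solving: C = 2, A = 2, then B = 2.
Therefore w_7 = 14 + 2 + 2·(-1) = 14.

14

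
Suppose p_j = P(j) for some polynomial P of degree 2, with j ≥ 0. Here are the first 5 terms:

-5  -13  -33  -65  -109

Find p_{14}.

-1209

1st diffs: -8, -20, -32, -44.
2nd diffs: -12, -12, -12 (constant).
Newton forward-difference form: p_j = -5 + (-8)·C(j,1) + (-12)·C(j,2).
At j = 14: j = 14, so p_{14} = -5 - 112 - 1092 = -1209.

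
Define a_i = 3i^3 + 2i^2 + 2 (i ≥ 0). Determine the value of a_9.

2351

a_9 = 3·9^3 + 2·9^2 + 2 = 2351.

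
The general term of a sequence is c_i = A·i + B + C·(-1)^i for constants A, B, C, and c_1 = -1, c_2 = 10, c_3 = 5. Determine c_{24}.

76

Plug in i = 1, 2, 3: A + B - C = -1; 2A + B + C = 10; 3A + B - C = 5.
Subtracting the first from the second: A + 2C = 11.
Subtracting the second from the third: A - 2C = -5.
Solving: C = 4, A = 3, then B = 0.
Therefore c_{24} = 72 + 0 + 4·1 = 76.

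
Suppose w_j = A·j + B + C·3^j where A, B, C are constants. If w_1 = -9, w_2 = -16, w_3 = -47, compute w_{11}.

Write the equations: A + B + 3C = -9; 2A + B + 9C = -16; 3A + B + 27C = -47.
Subtracting the first from the second: A + 6C = -7.
Subtracting the second from the third: A + 18C = -31.
Solving: C = -2, A = 5, then B = -8.
So w_j = 5·j + (-8) + (-2)·3^j; at j=11 this is -354247.

-354247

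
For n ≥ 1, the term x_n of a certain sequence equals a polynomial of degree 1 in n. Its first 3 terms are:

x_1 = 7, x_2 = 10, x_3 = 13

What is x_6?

1st diffs: 3, 3 (constant).
So x_n = 3n + 4.
Evaluating at n = 6 gives x_6 = 22.

22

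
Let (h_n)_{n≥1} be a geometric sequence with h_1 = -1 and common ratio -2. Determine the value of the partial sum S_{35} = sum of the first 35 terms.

-11453246123

h_n = (-1)·(-2)^(n-1).
S = (-1)·((-2)^35 - 1)/(-2 - 1) = (-1)·(-34359738368 - 1)/(-3) = -11453246123.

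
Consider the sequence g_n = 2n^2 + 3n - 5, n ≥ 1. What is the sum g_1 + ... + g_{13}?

Over n = 1..13: Σn = 91, Σn² = 819.
Total = (2)·819 + (3)·91 + (-5)·13 = 1846.

1846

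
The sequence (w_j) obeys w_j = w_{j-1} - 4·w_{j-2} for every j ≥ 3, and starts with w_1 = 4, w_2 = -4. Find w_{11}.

Compute successive terms:
w_3 = -20  w_4 = -4  w_5 = 76  w_6 = 92  w_7 = -212  w_8 = -580  w_9 = 268  w_{10} = 2588  w_{11} = 1516.

1516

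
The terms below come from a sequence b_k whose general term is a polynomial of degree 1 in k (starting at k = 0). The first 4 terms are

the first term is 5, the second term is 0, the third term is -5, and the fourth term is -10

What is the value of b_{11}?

-50

1st diffs: -5, -5, -5 (constant).
So b_k = -5k + 5.
Evaluating at k = 11 gives b_{11} = -50.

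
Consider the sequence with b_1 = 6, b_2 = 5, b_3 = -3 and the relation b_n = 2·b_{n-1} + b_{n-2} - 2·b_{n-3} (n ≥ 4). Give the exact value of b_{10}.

Applying the relation repeatedly:
b_4 = -13; b_5 = -39; b_6 = -85; b_7 = -183; b_8 = -373; b_9 = -759; b_{10} = -1525.

-1525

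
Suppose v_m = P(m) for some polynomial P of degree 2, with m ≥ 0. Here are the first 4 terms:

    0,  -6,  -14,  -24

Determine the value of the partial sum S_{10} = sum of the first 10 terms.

-510

1st diffs: -6, -8, -10.
2nd diffs: -2, -2 (constant).
Newton forward-difference form: v_m = (-6)·C(m,1) + (-2)·C(m,2).
Continuing: …, -36, -50, -66, -84, …, v_9 = -126.
Summing m = 0..9 (10 terms) gives -510.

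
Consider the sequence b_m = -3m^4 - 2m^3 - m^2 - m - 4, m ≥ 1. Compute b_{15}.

-158869

b_{15} = -3·15^4 - 2·15^3 - 1·15^2 - 1·15 - 4 = -158869.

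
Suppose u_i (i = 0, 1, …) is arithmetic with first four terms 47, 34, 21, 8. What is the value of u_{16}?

-161

Common difference d = -13.
u_i = 47 + (i - 0)·(-13).
u_{16} = 47 + 16·(-13) = -161.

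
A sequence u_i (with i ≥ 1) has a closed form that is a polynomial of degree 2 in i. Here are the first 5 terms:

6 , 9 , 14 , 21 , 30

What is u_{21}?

446

1st diffs: 3, 5, 7, 9.
2nd diffs: 2, 2, 2 (constant).
Newton forward-difference form: u_i = 6 + 3·C(i-1,1) + 2·C(i-1,2).
At i = 21: i-1 = 20, so u_{21} = 6 + 60 + 380 = 446.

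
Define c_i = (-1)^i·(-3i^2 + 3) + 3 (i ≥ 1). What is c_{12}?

(-1)^12 = 1; -3i^2 + 3 at i=12 is -429; so c_{12} = -426.

-426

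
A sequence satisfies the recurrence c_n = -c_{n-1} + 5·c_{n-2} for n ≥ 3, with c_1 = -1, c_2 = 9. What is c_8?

3189

Step forward from the initial values:
c_3 = -14  c_4 = 59  c_5 = -129  c_6 = 424  c_7 = -1069  c_8 = 3189.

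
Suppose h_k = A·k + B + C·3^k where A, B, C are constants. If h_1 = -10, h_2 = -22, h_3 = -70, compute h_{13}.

Write the equations: A + B + 3C = -10; 2A + B + 9C = -22; 3A + B + 27C = -70.
Subtracting the first from the second: A + 6C = -12.
Subtracting the second from the third: A + 18C = -48.
Solving: C = -3, A = 6, then B = -7.
So h_k = 6·k + (-7) + (-3)·3^k; at k=13 this is -4782898.

-4782898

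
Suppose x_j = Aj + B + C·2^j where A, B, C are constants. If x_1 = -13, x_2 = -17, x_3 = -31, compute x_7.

-607

At j = 1, 2, 3: A + B + 2C = -13; 2A + B + 4C = -17; 3A + B + 8C = -31.
Subtracting the first from the second: A + 2C = -4.
Subtracting the second from the third: A + 4C = -14.
Solving: C = -5, A = 6, then B = -9.
Therefore x_7 = 42 + (-9) + (-5)·128 = -607.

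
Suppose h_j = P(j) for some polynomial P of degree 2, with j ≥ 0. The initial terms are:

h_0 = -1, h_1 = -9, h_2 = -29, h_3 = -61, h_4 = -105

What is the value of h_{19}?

-2205

1st diffs: -8, -20, -32, -44.
2nd diffs: -12, -12, -12 (constant).
Newton forward-difference form: h_j = -1 + (-8)·C(j,1) + (-12)·C(j,2).
At j = 19: j = 19, so h_{19} = -1 - 152 - 2052 = -2205.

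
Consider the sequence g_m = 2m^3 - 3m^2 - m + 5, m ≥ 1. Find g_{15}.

6065

g_{15} = 2·15^3 - 3·15^2 - 1·15 + 5 = 6065.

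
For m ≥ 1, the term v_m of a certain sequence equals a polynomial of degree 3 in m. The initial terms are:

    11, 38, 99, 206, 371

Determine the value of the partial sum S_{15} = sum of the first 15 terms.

34850

1st diffs: 27, 61, 107, 165.
2nd diffs: 34, 46, 58.
3rd diffs: 12, 12 (constant).
Newton forward-difference form: v_m = 11 + 27·C(m-1,1) + 34·C(m-1,2) + 12·C(m-1,3).
Continuing: …, 606, 923, 1334, 1851, …, v_{15} = 7851.
Summing m = 1..15 (15 terms) gives 34850.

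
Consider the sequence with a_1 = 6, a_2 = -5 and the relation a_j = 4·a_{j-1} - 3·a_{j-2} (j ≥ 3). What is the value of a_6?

-1325

Compute successive terms:
a_3 = -38, a_4 = -137, a_5 = -434, a_6 = -1325.
(Characteristic roots are 3 and 1.)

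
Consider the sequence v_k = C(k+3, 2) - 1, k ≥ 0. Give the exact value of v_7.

44

C(10, 2) = 45, so v_7 = 44.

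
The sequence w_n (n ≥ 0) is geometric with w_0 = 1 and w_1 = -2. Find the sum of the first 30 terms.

Common ratio r = -2.
w_n = 1·(-2)^(n-0).
S = 1·((-2)^30 - 1)/(-2 - 1) = 1·(1073741824 - 1)/(-3) = -357913941.

-357913941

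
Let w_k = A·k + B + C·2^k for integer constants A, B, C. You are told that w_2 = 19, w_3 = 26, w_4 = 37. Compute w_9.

548

Plug in k = 2, 3, 4: 2A + B + 4C = 19; 3A + B + 8C = 26; 4A + B + 16C = 37.
Subtracting the first from the second: A + 4C = 7.
Subtracting the second from the third: A + 8C = 11.
Solving: C = 1, A = 3, then B = 9.
Hence w_9 = 3·9 + 9 + 1·512 = 548.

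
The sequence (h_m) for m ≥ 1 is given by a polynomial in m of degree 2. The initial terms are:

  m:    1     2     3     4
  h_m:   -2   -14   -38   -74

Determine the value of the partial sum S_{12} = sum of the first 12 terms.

1st diffs: -12, -24, -36.
2nd diffs: -12, -12 (constant).
Newton forward-difference form: h_m = -2 + (-12)·C(m-1,1) + (-12)·C(m-1,2).
Continuing: …, -122, -182, -254, -338, …, h_{12} = -794.
Summing m = 1..12 (12 terms) gives -3456.

-3456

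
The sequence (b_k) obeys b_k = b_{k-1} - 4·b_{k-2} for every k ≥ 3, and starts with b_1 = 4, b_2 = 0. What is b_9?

Compute successive terms:
b_3 = -16  b_4 = -16  b_5 = 48  b_6 = 112  b_7 = -80  b_8 = -528  b_9 = -208.

-208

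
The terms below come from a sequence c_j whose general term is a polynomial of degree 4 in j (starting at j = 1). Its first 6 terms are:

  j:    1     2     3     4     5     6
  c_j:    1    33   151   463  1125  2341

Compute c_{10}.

1st diffs: 32, 118, 312, 662, 1216.
2nd diffs: 86, 194, 350, 554.
3rd diffs: 108, 156, 204.
4th diffs: 48, 48 (constant).
So c_j = 2j^4 - 2j^3 + 5j^2 + j - 5.
Evaluating at j = 10 gives c_{10} = 18505.

18505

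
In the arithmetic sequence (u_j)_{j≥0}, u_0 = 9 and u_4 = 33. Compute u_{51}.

315

Common difference d = (33 - 9) / (4 - 0) = 6.
u_j = 9 + (j - 0)·6.
u_{51} = 9 + 51·6 = 315.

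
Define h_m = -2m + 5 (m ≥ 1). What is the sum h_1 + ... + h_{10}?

Over m = 1..10: Σm = 55.
Total = (-2)·55 + (5)·10 = -60.

-60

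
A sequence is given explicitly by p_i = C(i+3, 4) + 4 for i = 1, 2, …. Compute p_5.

C(8, 4) = 70, so p_5 = 74.

74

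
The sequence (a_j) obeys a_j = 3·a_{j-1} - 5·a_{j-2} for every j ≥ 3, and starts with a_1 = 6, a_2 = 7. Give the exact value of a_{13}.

Applying the relation repeatedly:
a_3 = -9;  a_4 = -62;  a_5 = -141;  …;  a_{10} = 1162;  a_{11} = -12309;  a_{12} = -42737;  a_{13} = -66666.

-66666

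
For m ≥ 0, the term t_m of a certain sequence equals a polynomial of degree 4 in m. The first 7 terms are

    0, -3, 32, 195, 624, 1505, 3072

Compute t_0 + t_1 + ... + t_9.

35421

1st diffs: -3, 35, 163, 429, 881, 1567.
2nd diffs: 38, 128, 266, 452, 686.
3rd diffs: 90, 138, 186, 234.
4th diffs: 48, 48, 48 (constant).
Newton forward-difference form: t_m = (-3)·C(m,1) + 38·C(m,2) + 90·C(m,3) + 48·C(m,4).
Continuing: 5607, 9440, 14949.
Summing m = 0..9 (10 terms) gives 35421.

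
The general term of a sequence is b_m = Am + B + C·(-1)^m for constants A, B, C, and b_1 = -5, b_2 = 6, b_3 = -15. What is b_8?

-24

At m = 1, 2, 3: A + B - C = -5; 2A + B + C = 6; 3A + B - C = -15.
Subtracting the first from the second: A + 2C = 11.
Subtracting the second from the third: A - 2C = -21.
Solving: C = 8, A = -5, then B = 8.
So b_m = -5·m + 8 + 8·(-1)^m; at m=8 this is -24.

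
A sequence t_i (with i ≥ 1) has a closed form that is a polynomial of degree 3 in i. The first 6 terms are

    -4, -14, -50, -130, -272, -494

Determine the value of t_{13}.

-5800

1st diffs: -10, -36, -80, -142, -222.
2nd diffs: -26, -44, -62, -80.
3rd diffs: -18, -18, -18 (constant).
So t_i = -3i^3 + 5i^2 - 4i - 2.
Evaluating at i = 13 gives t_{13} = -5800.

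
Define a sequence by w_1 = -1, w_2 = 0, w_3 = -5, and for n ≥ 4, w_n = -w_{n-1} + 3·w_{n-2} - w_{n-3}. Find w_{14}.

Compute successive terms:
w_4 = 6; w_5 = -21; w_6 = 44; …; w_{11} = -3773; w_{12} = 9102; w_{13} = -21981; w_{14} = 53060.

53060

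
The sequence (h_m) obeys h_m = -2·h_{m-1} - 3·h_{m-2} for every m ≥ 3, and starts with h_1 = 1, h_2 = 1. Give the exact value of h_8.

Iterate the recurrence:
h_3 = -5, h_4 = 7, h_5 = 1, h_6 = -23, h_7 = 43, h_8 = -17.

-17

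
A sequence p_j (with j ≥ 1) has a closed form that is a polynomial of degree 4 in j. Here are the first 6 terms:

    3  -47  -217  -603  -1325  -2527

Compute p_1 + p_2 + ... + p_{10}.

1st diffs: -50, -170, -386, -722, -1202.
2nd diffs: -120, -216, -336, -480.
3rd diffs: -96, -120, -144.
4th diffs: -24, -24 (constant).
Newton forward-difference form: p_j = 3 + (-50)·C(j-1,1) + (-120)·C(j-1,2) + (-96)·C(j-1,3) + (-24)·C(j-1,4).
Continuing: -4377, -7067, -10813, -15855.
Summing j = 1..10 (10 terms) gives -42828.

-42828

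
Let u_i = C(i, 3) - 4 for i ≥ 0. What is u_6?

16

C(6, 3) = 20, so u_6 = 16.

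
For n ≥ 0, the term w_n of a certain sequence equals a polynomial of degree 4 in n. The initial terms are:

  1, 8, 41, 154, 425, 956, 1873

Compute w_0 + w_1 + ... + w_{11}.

1st diffs: 7, 33, 113, 271, 531, 917.
2nd diffs: 26, 80, 158, 260, 386.
3rd diffs: 54, 78, 102, 126.
4th diffs: 24, 24, 24 (constant).
So w_n = n^4 + 3n^3 - 3n^2 + 6n + 1.
Continuing: …, 3326, 5489, 8560, 12761, …, w_{11} = 18338.
Summing n = 0..11 (12 terms) gives 51932.

51932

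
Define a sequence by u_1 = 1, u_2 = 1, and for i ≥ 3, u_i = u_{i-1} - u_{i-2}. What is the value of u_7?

Step forward from the initial values:
u_3 = 0; u_4 = -1; u_5 = -1; u_6 = 0; u_7 = 1.

1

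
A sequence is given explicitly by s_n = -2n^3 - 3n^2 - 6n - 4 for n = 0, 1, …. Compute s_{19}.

-14919

s_{19} = -2·19^3 - 3·19^2 - 6·19 - 4 = -14919.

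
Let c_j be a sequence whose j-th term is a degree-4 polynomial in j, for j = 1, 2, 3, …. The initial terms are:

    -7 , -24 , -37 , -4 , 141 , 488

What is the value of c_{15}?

39431

1st diffs: -17, -13, 33, 145, 347.
2nd diffs: 4, 46, 112, 202.
3rd diffs: 42, 66, 90.
4th diffs: 24, 24 (constant).
Newton forward-difference form: c_j = -7 + (-17)·C(j-1,1) + 4·C(j-1,2) + 42·C(j-1,3) + 24·C(j-1,4).
At j = 15: j-1 = 14, so c_{15} = -7 - 238 + 364 + 15288 + 24024 = 39431.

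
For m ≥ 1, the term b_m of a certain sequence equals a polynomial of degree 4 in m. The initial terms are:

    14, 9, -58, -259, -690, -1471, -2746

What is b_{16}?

-72091

1st diffs: -5, -67, -201, -431, -781, -1275.
2nd diffs: -62, -134, -230, -350, -494.
3rd diffs: -72, -96, -120, -144.
4th diffs: -24, -24, -24 (constant).
So b_m = -m^4 - 2m^3 + 6m^2 + 6m + 5.
Evaluating at m = 16 gives b_{16} = -72091.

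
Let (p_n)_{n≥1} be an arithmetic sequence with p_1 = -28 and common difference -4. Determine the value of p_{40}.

p_n = -28 + (n - 1)·(-4).
p_{40} = -28 + 39·(-4) = -184.

-184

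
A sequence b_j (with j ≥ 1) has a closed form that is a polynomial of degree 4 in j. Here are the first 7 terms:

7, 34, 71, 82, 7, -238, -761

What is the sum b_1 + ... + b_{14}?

1st diffs: 27, 37, 11, -75, -245, -523.
2nd diffs: 10, -26, -86, -170, -278.
3rd diffs: -36, -60, -84, -108.
4th diffs: -24, -24, -24 (constant).
Newton forward-difference form: b_j = 7 + 27·C(j-1,1) + 10·C(j-1,2) + (-36)·C(j-1,3) + (-24)·C(j-1,4).
Continuing: …, -1694, -3193, -5438, -8633, …, b_{14} = -26318.
Summing j = 1..14 (14 terms) gives -77889.

-77889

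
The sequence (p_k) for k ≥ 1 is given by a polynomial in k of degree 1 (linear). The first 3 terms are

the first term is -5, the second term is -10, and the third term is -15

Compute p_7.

1st diffs: -5, -5 (constant).
So p_k = -5k.
Evaluating at k = 7 gives p_7 = -35.

-35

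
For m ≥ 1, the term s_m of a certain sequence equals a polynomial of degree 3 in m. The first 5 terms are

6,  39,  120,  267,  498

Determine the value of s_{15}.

11388

1st diffs: 33, 81, 147, 231.
2nd diffs: 48, 66, 84.
3rd diffs: 18, 18 (constant).
Newton forward-difference form: s_m = 6 + 33·C(m-1,1) + 48·C(m-1,2) + 18·C(m-1,3).
At m = 15: m-1 = 14, so s_{15} = 6 + 462 + 4368 + 6552 = 11388.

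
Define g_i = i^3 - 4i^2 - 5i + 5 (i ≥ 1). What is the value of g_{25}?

g_{25} = 1·25^3 - 4·25^2 - 5·25 + 5 = 13005.

13005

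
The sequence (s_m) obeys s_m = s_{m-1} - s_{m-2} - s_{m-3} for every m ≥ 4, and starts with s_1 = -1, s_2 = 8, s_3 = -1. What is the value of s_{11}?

Iterate the recurrence:
s_4 = -8; s_5 = -15; s_6 = -6; s_7 = 17; s_8 = 38; s_9 = 27; s_{10} = -28; s_{11} = -93.

-93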